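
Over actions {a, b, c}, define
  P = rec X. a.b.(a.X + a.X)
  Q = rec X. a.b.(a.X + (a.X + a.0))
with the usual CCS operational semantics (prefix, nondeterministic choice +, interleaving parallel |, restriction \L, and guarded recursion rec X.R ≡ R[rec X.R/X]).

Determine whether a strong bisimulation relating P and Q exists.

P's transition system — 3 states:
  p0 = rec X. a.b.(a.X + a.X) → =a=> p1
  p1 = b.(a.(rec X. a.b.(a.X + a.X)) + a.(rec X. a.b.(a.X + a.X))) → =b=> p2
  p2 = a.(rec X. a.b.(a.X + a.X)) + a.(rec X. a.b.(a.X + a.X)) → =a=> p0
Q's transition system — 4 states:
  q0 = rec X. a.b.(a.X + (a.X + a.0)) → =a=> q1
  q1 = b.(a.(rec X. a.b.(a.X + (a.X + a.0))) + (a.(rec X. a.b.(a.X + (a.X + a.0))) + a.0)) → =b=> q2
  q2 = a.(rec X. a.b.(a.X + (a.X + a.0))) + (a.(rec X. a.b.(a.X + (a.X + a.0))) + a.0) → =a=> q0, =a=> q3
  q3 = 0 → ∅
Bisimilarity quotient blocks:
  B0 = {p0}
  B1 = {p1}
  B2 = {p2}
  B3 = {q0}
  B4 = {q1}
  B5 = {q2}
  B6 = {q3}
p0 ∈ B0, q0 ∈ B3 → different blocks

NO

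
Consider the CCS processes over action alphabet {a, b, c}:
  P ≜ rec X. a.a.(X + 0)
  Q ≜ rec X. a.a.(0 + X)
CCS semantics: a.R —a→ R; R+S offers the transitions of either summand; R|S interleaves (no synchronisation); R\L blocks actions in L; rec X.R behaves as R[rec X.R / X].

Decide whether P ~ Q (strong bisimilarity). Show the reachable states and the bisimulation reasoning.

bisimilar

P's transition system — 3 states:
  s0 = rec X. a.a.(X + 0) has moves —a→ s1
  s1 = a.((rec X. a.a.(X + 0)) + 0) has moves —a→ s2
  s2 = (rec X. a.a.(X + 0)) + 0 has moves —a→ s1
Q's transition system — 3 states:
  t0 = rec X. a.a.(0 + X) has moves —a→ t1
  t1 = a.(0 + (rec X. a.a.(0 + X))) has moves —a→ t2
  t2 = 0 + (rec X. a.a.(0 + X)) has moves —a→ t1
Bisimilarity quotient blocks:
  B0 = {s0, s1, s2, t0, t1, t2}
s0 ∈ B0, t0 ∈ B0 → same block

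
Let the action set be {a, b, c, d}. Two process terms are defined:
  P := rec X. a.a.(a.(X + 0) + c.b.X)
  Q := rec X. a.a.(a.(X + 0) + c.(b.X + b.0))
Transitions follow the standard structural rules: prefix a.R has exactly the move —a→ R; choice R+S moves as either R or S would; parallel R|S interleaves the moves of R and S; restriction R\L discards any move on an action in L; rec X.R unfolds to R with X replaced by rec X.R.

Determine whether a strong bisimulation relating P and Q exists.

LTS(P): 5 reachable states
  m0 = rec X. a.a.(a.(X + 0) + c.b.X) | —a→ m1
  m1 = a.(a.((rec X. a.a.(a.(X + 0) + c.b.X)) + 0) + c.b.(rec X. a.a.(a.(X + 0) + c.b.X))) | —a→ m2
  m2 = a.((rec X. a.a.(a.(X + 0) + c.b.X)) + 0) + c.b.(rec X. a.a.(a.(X + 0) + c.b.X)) | —a→ m3, —c→ m4
  m3 = (rec X. a.a.(a.(X + 0) + c.b.X)) + 0 | —a→ m1
  m4 = b.(rec X. a.a.(a.(X + 0) + c.b.X)) | —b→ m0
LTS(Q): 6 reachable states
  n0 = rec X. a.a.(a.(X + 0) + c.(b.X + b.0)) | —a→ n1
  n1 = a.(a.((rec X. a.a.(a.(X + 0) + c.(b.X + b.0))) + 0) + c.(b.(rec X. a.a.(a.(X + 0) + c.(b.X + b.0))) + b.0)) | —a→ n2
  n2 = a.((rec X. a.a.(a.(X + 0) + c.(b.X + b.0))) + 0) + c.(b.(rec X. a.a.(a.(X + 0) + c.(b.X + b.0))) + b.0) | —a→ n3, —c→ n4
  n3 = (rec X. a.a.(a.(X + 0) + c.(b.X + b.0))) + 0 | —a→ n1
  n4 = b.(rec X. a.a.(a.(X + 0) + c.(b.X + b.0))) + b.0 | —b→ n0, —b→ n5
  n5 = 0 | (no moves)
Bisimilarity quotient blocks:
  B0 = {m0, m3}
  B1 = {m1}
  B2 = {m2}
  B3 = {m4}
  B4 = {n0, n3}
  B5 = {n1}
  B6 = {n2}
  B7 = {n4}
  B8 = {n5}
m0 ∈ B0, n0 ∈ B4 → different blocks

NO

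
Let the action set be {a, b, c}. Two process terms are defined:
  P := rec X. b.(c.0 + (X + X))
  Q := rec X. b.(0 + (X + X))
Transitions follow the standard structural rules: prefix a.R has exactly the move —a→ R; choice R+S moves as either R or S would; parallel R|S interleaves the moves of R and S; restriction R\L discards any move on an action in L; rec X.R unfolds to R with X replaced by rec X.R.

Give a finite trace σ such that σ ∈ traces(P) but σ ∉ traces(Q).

P's transition system — 3 states:
  s0 = rec X. b.(c.0 + (X + X)) ⊢ -b-> s1
  s1 = c.0 + ((rec X. b.(c.0 + (X + X))) + (rec X. b.(c.0 + (X + X)))) ⊢ -b-> s1, -c-> s2
  s2 = 0 ⊢ ·
Q's transition system — 2 states:
  t0 = rec X. b.(0 + (X + X)) ⊢ -b-> t1
  t1 = 0 + ((rec X. b.(0 + (X + X))) + (rec X. b.(0 + (X + X)))) ⊢ -b-> t1
Run σ = ⟨bc⟩ on P: start {s0}
  [1] b ⇒ {s1}
  [2] c ⇒ {s2}
  — P admits the full trace.
Run σ = ⟨bc⟩ on Q: start {t0}
  [1] b ⇒ {t1}
  [2] c ⇒ ∅  — Q cannot continue

bc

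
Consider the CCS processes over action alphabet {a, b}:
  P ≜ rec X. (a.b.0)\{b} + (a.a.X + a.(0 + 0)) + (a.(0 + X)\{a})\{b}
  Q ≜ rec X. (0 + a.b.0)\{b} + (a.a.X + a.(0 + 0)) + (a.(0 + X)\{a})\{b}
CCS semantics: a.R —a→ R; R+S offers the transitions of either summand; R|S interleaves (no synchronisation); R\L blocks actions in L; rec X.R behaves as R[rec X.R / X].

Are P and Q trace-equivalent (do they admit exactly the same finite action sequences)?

P's transition system — 5 states:
  p0 = rec X. (a.b.0)\{b} + (a.a.X + a.(0 + 0)) + (a.(0 + X)\{a})\{b} ⊢ —a→ p1, —a→ p2, —a→ p3, —a→ p4
  p1 = (0 + (rec X. (a.b.0)\{b} + (a.a.X + a.(0 + 0)) + (a.(0 + X)\{a})\{b}))\{a}\{b} ⊢ deadlocked
  p2 = (b.0)\{b} ⊢ deadlocked
  p3 = 0 + 0 ⊢ deadlocked
  p4 = a.(rec X. (a.b.0)\{b} + (a.a.X + a.(0 + 0)) + (a.(0 + X)\{a})\{b}) ⊢ —a→ p0
Q's transition system — 5 states:
  q0 = rec X. (0 + a.b.0)\{b} + (a.a.X + a.(0 + 0)) + (a.(0 + X)\{a})\{b} ⊢ —a→ q1, —a→ q2, —a→ q3, —a→ q4
  q1 = (0 + (rec X. (0 + a.b.0)\{b} + (a.a.X + a.(0 + 0)) + (a.(0 + X)\{a})\{b}))\{a}\{b} ⊢ deadlocked
  q2 = (b.0)\{b} ⊢ deadlocked
  q3 = 0 + 0 ⊢ deadlocked
  q4 = a.(rec X. (0 + a.b.0)\{b} + (a.a.X + a.(0 + 0)) + (a.(0 + X)\{a})\{b}) ⊢ —a→ q0
Coarsest stable partition (strong bisimilarity classes):
  B0 = {p0, q0}
  B1 = {p1, p2, p3, q1, q2, q3}
  B2 = {p4, q4}
p0 ∈ B0, q0 ∈ B0 → same block
Bisimilar ⇒ trace-equivalent.

trace-equivalent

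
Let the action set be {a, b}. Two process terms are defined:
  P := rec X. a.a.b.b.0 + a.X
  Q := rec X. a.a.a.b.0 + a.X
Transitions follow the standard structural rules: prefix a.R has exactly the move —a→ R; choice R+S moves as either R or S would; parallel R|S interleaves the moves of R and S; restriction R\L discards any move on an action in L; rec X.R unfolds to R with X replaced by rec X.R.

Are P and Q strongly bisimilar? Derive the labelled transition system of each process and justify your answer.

P's transition system — 5 states:
  m0 = rec X. a.a.b.b.0 + a.X has moves =a=> m0, =a=> m1
  m1 = a.b.b.0 has moves =a=> m2
  m2 = b.b.0 has moves =b=> m3
  m3 = b.0 has moves =b=> m4
  m4 = 0 has moves (no moves)
Q's transition system — 5 states:
  n0 = rec X. a.a.a.b.0 + a.X has moves =a=> n0, =a=> n1
  n1 = a.a.b.0 has moves =a=> n2
  n2 = a.b.0 has moves =a=> n3
  n3 = b.0 has moves =b=> n4
  n4 = 0 has moves (no moves)
Partition-refinement fixed point:
  B0 = {m0}
  B1 = {m1}
  B2 = {m2}
  B3 = {m3, n3}
  B4 = {m4, n4}
  B5 = {n0}
  B6 = {n1}
  B7 = {n2}
m0 ∈ B0, n0 ∈ B5 → different blocks

not bisimilar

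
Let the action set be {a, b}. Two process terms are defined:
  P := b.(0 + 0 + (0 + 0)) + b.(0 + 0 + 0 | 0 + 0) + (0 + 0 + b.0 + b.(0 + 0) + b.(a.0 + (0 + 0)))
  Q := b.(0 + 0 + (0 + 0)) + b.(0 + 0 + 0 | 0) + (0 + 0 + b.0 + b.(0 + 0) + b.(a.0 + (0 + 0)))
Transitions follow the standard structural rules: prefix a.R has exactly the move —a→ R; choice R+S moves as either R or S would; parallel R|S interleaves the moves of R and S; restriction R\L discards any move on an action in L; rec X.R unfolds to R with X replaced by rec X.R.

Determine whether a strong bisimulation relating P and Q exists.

P's transition system — 6 states:
  p0 = b.(0 + 0 + (0 + 0)) + b.(0 + 0 + 0 | 0 + 0) + (0 + 0 + b.0 + b.(0 + 0) + b.(a.0 + (0 + 0))) ⊢ ··b··> p1, ··b··> p2, ··b··> p3, ··b··> p4, ··b··> p5
  p1 = 0 ⊢ (no moves)
  p2 = 0 + 0 ⊢ (no moves)
  p3 = 0 + 0 + (0 + 0) ⊢ (no moves)
  p4 = 0 + 0 + 0 | 0 + 0 ⊢ (no moves)
  p5 = a.0 + (0 + 0) ⊢ ··a··> p1
Q's transition system — 6 states:
  q0 = b.(0 + 0 + (0 + 0)) + b.(0 + 0 + 0 | 0) + (0 + 0 + b.0 + b.(0 + 0) + b.(a.0 + (0 + 0))) ⊢ ··b··> q1, ··b··> q2, ··b··> q3, ··b··> q4, ··b··> q5
  q1 = 0 ⊢ (no moves)
  q2 = 0 + 0 ⊢ (no moves)
  q3 = 0 + 0 + (0 + 0) ⊢ (no moves)
  q4 = 0 + 0 + 0 | 0 ⊢ (no moves)
  q5 = a.0 + (0 + 0) ⊢ ··a··> q1
Bisimilarity quotient blocks:
  B0 = {p0, q0}
  B1 = {p1, p2, p3, p4, q1, q2, q3, q4}
  B2 = {p5, q5}
p0 ∈ B0, q0 ∈ B0 → same block

bisimilar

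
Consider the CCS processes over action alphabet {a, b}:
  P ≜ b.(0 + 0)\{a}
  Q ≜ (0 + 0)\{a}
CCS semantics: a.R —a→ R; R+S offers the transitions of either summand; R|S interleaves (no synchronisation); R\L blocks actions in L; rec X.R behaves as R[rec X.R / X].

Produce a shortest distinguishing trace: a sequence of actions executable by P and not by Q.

b

LTS(P): 2 reachable states
  s0 = b.(0 + 0)\{a} → ··b··> s1
  s1 = (0 + 0)\{a} → ·
LTS(Q): 1 reachable states
  t0 = (0 + 0)\{a} → ·
Executing b from P (initial set {s0}):
  after b @ step 1: {s1}
  P completes σ.
Executing b from Q (initial set {t0}):
  after b @ step 1: no successor for Q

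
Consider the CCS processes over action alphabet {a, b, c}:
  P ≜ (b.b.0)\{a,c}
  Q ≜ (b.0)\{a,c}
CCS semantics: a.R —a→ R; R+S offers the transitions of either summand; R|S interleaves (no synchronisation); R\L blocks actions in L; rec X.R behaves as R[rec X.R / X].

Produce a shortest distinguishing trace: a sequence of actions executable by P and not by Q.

LTS(P): 3 reachable states
  m0 = (b.b.0)\{a,c} has moves ··b··> m1
  m1 = (b.0)\{a,c} has moves ··b··> m2
  m2 = 0\{a,c} has moves (no moves)
LTS(Q): 2 reachable states
  n0 = (b.0)\{a,c} has moves ··b··> n1
  n1 = 0\{a,c} has moves (no moves)
Run σ = ⟨bb⟩ on P: start {m0}
  step 1 (b): {m1}
  step 2 (b): {m2}
  — P admits the full trace.
Run σ = ⟨bb⟩ on Q: start {n0}
  step 1 (b): {n1}
  step 2 (b): no successor for Q

bb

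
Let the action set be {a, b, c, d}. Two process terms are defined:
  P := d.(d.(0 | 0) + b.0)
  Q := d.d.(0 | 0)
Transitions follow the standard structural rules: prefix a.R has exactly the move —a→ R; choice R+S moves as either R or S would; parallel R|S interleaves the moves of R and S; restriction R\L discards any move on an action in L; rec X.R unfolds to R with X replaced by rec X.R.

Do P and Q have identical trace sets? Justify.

P's transition system — 4 states:
  m0 = d.(d.(0 | 0) + b.0) ⊢ ··d··> m1
  m1 = d.(0 | 0) + b.0 ⊢ ··b··> m2, ··d··> m3
  m2 = 0 ⊢ (no moves)
  m3 = 0 | 0 ⊢ (no moves)
Q's transition system — 3 states:
  n0 = d.d.(0 | 0) ⊢ ··d··> n1
  n1 = d.(0 | 0) ⊢ ··d··> n2
  n2 = 0 | 0 ⊢ (no moves)
Trace ⟨db⟩ through P, begin at {m0}:
  step 1 (d): {m1}
  step 2 (b): {m2}
  P completes σ.
Trace ⟨db⟩ through Q, begin at {n0}:
  step 1 (d): {n1}
  step 2 (b): no successor for Q

trace-distinct — witness ⟨db⟩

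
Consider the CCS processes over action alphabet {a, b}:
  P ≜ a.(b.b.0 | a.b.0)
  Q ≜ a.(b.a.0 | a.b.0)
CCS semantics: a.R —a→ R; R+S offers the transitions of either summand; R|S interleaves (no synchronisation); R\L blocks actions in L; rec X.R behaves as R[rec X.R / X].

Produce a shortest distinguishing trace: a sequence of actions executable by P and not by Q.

abb

Reachable graph of P (10 states):
  s0 = a.(b.b.0 | a.b.0) ⊢ =a=> s1
  s1 = b.b.0 | a.b.0 ⊢ =a=> s2, =b=> s3
  s2 = b.b.0 | b.0 ⊢ =b=> s4, =b=> s5
  s3 = b.0 | a.b.0 ⊢ =a=> s4, =b=> s6
  s4 = b.0 | b.0 ⊢ =b=> s7, =b=> s8
  s5 = b.b.0 | 0 ⊢ =b=> s8
  s6 = 0 | a.b.0 ⊢ =a=> s7
  s7 = 0 | b.0 ⊢ =b=> s9
  s8 = b.0 | 0 ⊢ =b=> s9
  s9 = 0 | 0 ⊢ (no moves)
Reachable graph of Q (10 states):
  t0 = a.(b.a.0 | a.b.0) ⊢ =a=> t1
  t1 = b.a.0 | a.b.0 ⊢ =a=> t2, =b=> t3
  t2 = b.a.0 | b.0 ⊢ =b=> t4, =b=> t5
  t3 = a.0 | a.b.0 ⊢ =a=> t4, =a=> t6
  t4 = a.0 | b.0 ⊢ =a=> t7, =b=> t8
  t5 = b.a.0 | 0 ⊢ =b=> t8
  t6 = 0 | a.b.0 ⊢ =a=> t7
  t7 = 0 | b.0 ⊢ =b=> t9
  t8 = a.0 | 0 ⊢ =a=> t9
  t9 = 0 | 0 ⊢ (no moves)
Run σ = ⟨abb⟩ on P: start {s0}
  after a @ step 1: {s1}
  after b @ step 2: {s3}
  after b @ step 3: {s6}
  ✓ P
Run σ = ⟨abb⟩ on Q: start {t0}
  after a @ step 1: {t1}
  after b @ step 2: {t3}
  after b @ step 3: ∅ (Q stuck)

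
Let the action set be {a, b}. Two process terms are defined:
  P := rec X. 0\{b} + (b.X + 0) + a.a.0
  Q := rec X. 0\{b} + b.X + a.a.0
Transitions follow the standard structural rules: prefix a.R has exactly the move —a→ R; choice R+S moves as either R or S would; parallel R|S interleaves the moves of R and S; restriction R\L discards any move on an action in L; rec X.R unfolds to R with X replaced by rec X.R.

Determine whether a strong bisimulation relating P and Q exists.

YES

Reachable graph of P (3 states):
  p0 = rec X. 0\{b} + (b.X + 0) + a.a.0 ⊢ =a=> p1, =b=> p0
  p1 = a.0 ⊢ =a=> p2
  p2 = 0 ⊢ ·
Reachable graph of Q (3 states):
  q0 = rec X. 0\{b} + b.X + a.a.0 ⊢ =a=> q1, =b=> q0
  q1 = a.0 ⊢ =a=> q2
  q2 = 0 ⊢ ·
Coarsest stable partition (strong bisimilarity classes):
  B0 = {p0, q0}
  B1 = {p1, q1}
  B2 = {p2, q2}
p0 ∈ B0, q0 ∈ B0 → same block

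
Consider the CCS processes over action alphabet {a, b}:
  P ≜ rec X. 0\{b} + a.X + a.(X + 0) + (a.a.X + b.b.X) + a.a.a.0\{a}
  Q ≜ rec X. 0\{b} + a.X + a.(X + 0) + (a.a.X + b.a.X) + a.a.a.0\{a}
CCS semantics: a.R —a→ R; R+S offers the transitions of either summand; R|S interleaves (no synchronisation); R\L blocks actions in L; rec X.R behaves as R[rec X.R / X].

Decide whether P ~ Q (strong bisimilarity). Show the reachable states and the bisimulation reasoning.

P ≁ Q

Reachable graph of P (7 states):
  u0 = rec X. 0\{b} + a.X + a.(X + 0) + (a.a.X + b.b.X) + a.a.a.0\{a} :: -a-> u0, -a-> u1, -a-> u2, -a-> u3, -b-> u4
  u1 = (rec X. 0\{b} + a.X + a.(X + 0) + (a.a.X + b.b.X) + a.a.a.0\{a}) + 0 :: -a-> u0, -a-> u1, -a-> u2, -a-> u3, -b-> u4
  u2 = a.(rec X. 0\{b} + a.X + a.(X + 0) + (a.a.X + b.b.X) + a.a.a.0\{a}) :: -a-> u0
  u3 = a.a.0\{a} :: -a-> u5
  u4 = b.(rec X. 0\{b} + a.X + a.(X + 0) + (a.a.X + b.b.X) + a.a.a.0\{a}) :: -b-> u0
  u5 = a.0\{a} :: -a-> u6
  u6 = 0\{a} :: ·
Reachable graph of Q (6 states):
  v0 = rec X. 0\{b} + a.X + a.(X + 0) + (a.a.X + b.a.X) + a.a.a.0\{a} :: -a-> v0, -a-> v1, -a-> v2, -a-> v3, -b-> v2
  v1 = (rec X. 0\{b} + a.X + a.(X + 0) + (a.a.X + b.a.X) + a.a.a.0\{a}) + 0 :: -a-> v0, -a-> v1, -a-> v2, -a-> v3, -b-> v2
  v2 = a.(rec X. 0\{b} + a.X + a.(X + 0) + (a.a.X + b.a.X) + a.a.a.0\{a}) :: -a-> v0
  v3 = a.a.0\{a} :: -a-> v4
  v4 = a.0\{a} :: -a-> v5
  v5 = 0\{a} :: ·
Coarsest stable partition (strong bisimilarity classes):
  B0 = {u0, u1}
  B1 = {u2}
  B2 = {u3, v3}
  B3 = {u5, v4}
  B4 = {u6, v5}
  B5 = {u4}
  B6 = {v0, v1}
  B7 = {v2}
u0 ∈ B0, v0 ∈ B6 → different blocks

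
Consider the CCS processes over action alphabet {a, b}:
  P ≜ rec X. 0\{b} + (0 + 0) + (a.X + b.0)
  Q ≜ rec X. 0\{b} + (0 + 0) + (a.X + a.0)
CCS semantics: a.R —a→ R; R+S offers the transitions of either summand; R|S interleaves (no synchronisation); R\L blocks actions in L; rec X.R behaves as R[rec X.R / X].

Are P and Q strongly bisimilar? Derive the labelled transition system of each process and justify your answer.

not bisimilar

P's transition system — 2 states:
  s0 = rec X. 0\{b} + (0 + 0) + (a.X + b.0) has moves =a=> s0, =b=> s1
  s1 = 0 has moves ·
Q's transition system — 2 states:
  t0 = rec X. 0\{b} + (0 + 0) + (a.X + a.0) has moves =a=> t0, =a=> t1
  t1 = 0 has moves ·
Partition-refinement fixed point:
  B0 = {s0}
  B1 = {s1, t1}
  B2 = {t0}
s0 ∈ B0, t0 ∈ B2 → different blocks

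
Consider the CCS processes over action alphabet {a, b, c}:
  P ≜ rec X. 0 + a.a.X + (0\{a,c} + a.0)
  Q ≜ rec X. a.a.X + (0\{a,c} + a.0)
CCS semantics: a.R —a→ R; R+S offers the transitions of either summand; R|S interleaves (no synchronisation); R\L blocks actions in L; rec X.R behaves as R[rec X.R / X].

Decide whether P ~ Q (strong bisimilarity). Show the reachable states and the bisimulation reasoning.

Reachable graph of P (3 states):
  u0 = rec X. 0 + a.a.X + (0\{a,c} + a.0) ⊢ --a--▸ u1, --a--▸ u2
  u1 = 0 ⊢ ·
  u2 = a.(rec X. 0 + a.a.X + (0\{a,c} + a.0)) ⊢ --a--▸ u0
Reachable graph of Q (3 states):
  v0 = rec X. a.a.X + (0\{a,c} + a.0) ⊢ --a--▸ v1, --a--▸ v2
  v1 = 0 ⊢ ·
  v2 = a.(rec X. a.a.X + (0\{a,c} + a.0)) ⊢ --a--▸ v0
Partition-refinement fixed point:
  B0 = {u0, v0}
  B1 = {u1, v1}
  B2 = {u2, v2}
u0 ∈ B0, v0 ∈ B0 → same block

bisimilar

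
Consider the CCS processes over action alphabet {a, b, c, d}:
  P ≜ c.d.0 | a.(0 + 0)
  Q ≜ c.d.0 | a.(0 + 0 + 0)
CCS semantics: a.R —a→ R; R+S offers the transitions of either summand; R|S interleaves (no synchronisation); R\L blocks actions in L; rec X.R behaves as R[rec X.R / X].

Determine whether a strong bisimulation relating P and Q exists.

bisimilar

LTS(P): 6 reachable states
  p0 = c.d.0 | a.(0 + 0) ⊢ =a=> p1, =c=> p2
  p1 = c.d.0 | (0 + 0) ⊢ =c=> p3
  p2 = d.0 | a.(0 + 0) ⊢ =a=> p3, =d=> p4
  p3 = d.0 | (0 + 0) ⊢ =d=> p5
  p4 = 0 | a.(0 + 0) ⊢ =a=> p5
  p5 = 0 | (0 + 0) ⊢ deadlocked
LTS(Q): 6 reachable states
  q0 = c.d.0 | a.(0 + 0 + 0) ⊢ =a=> q1, =c=> q2
  q1 = c.d.0 | (0 + 0 + 0) ⊢ =c=> q3
  q2 = d.0 | a.(0 + 0 + 0) ⊢ =a=> q3, =d=> q4
  q3 = d.0 | (0 + 0 + 0) ⊢ =d=> q5
  q4 = 0 | a.(0 + 0 + 0) ⊢ =a=> q5
  q5 = 0 | (0 + 0 + 0) ⊢ deadlocked
Coarsest stable partition (strong bisimilarity classes):
  B0 = {p0, q0}
  B1 = {p2, q2}
  B2 = {p4, q4}
  B3 = {p5, q5}
  B4 = {p3, q3}
  B5 = {p1, q1}
p0 ∈ B0, q0 ∈ B0 → same block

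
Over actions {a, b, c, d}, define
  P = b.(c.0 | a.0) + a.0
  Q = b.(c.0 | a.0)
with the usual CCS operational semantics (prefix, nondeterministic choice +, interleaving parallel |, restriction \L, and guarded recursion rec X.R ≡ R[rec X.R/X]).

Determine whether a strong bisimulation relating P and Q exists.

Reachable graph of P (6 states):
  u0 = b.(c.0 | a.0) + a.0 has moves --a--▸ u1, --b--▸ u2
  u1 = 0 has moves ·
  u2 = c.0 | a.0 has moves --a--▸ u3, --c--▸ u4
  u3 = c.0 | 0 has moves --c--▸ u5
  u4 = 0 | a.0 has moves --a--▸ u5
  u5 = 0 | 0 has moves ·
Reachable graph of Q (5 states):
  v0 = b.(c.0 | a.0) has moves --b--▸ v1
  v1 = c.0 | a.0 has moves --a--▸ v2, --c--▸ v3
  v2 = c.0 | 0 has moves --c--▸ v4
  v3 = 0 | a.0 has moves --a--▸ v4
  v4 = 0 | 0 has moves ·
Partition-refinement fixed point:
  B0 = {u0}
  B1 = {u2, v1}
  B2 = {u3, v2}
  B3 = {u1, u5, v4}
  B4 = {u4, v3}
  B5 = {v0}
u0 ∈ B0, v0 ∈ B5 → different blocks

NO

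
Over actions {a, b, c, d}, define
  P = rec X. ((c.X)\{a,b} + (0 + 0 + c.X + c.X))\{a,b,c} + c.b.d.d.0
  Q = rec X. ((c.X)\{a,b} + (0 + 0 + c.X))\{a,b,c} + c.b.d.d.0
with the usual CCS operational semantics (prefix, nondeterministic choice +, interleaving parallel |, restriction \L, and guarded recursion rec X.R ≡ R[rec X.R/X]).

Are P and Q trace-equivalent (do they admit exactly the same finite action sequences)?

P's transition system — 5 states:
  m0 = rec X. ((c.X)\{a,b} + (0 + 0 + c.X + c.X))\{a,b,c} + c.b.d.d.0 | —c→ m1
  m1 = b.d.d.0 | —b→ m2
  m2 = d.d.0 | —d→ m3
  m3 = d.0 | —d→ m4
  m4 = 0 | ∅
Q's transition system — 5 states:
  n0 = rec X. ((c.X)\{a,b} + (0 + 0 + c.X))\{a,b,c} + c.b.d.d.0 | —c→ n1
  n1 = b.d.d.0 | —b→ n2
  n2 = d.d.0 | —d→ n3
  n3 = d.0 | —d→ n4
  n4 = 0 | ∅
Bisimilarity quotient blocks:
  B0 = {m0, n0}
  B1 = {m1, n1}
  B2 = {m2, n2}
  B3 = {m3, n3}
  B4 = {m4, n4}
m0 ∈ B0, n0 ∈ B0 → same block
Bisimilar ⇒ trace-equivalent.

YES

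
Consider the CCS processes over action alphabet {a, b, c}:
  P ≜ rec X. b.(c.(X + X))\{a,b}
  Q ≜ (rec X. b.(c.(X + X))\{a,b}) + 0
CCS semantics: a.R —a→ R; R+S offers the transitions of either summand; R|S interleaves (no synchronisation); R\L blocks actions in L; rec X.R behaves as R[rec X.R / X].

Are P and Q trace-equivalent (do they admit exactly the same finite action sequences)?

P's transition system — 3 states:
  s0 = rec X. b.(c.(X + X))\{a,b} :: ··b··> s1
  s1 = (c.((rec X. b.(c.(X + X))\{a,b}) + (rec X. b.(c.(X + X))\{a,b})))\{a,b} :: ··c··> s2
  s2 = ((rec X. b.(c.(X + X))\{a,b}) + (rec X. b.(c.(X + X))\{a,b}))\{a,b} :: deadlocked
Q's transition system — 3 states:
  t0 = (rec X. b.(c.(X + X))\{a,b}) + 0 :: ··b··> t1
  t1 = (c.((rec X. b.(c.(X + X))\{a,b}) + (rec X. b.(c.(X + X))\{a,b})))\{a,b} :: ··c··> t2
  t2 = ((rec X. b.(c.(X + X))\{a,b}) + (rec X. b.(c.(X + X))\{a,b}))\{a,b} :: deadlocked
Partition-refinement fixed point:
  B0 = {s0, t0}
  B1 = {s1, t1}
  B2 = {s2, t2}
s0 ∈ B0, t0 ∈ B0 → same block
Bisimilar ⇒ trace-equivalent.

YES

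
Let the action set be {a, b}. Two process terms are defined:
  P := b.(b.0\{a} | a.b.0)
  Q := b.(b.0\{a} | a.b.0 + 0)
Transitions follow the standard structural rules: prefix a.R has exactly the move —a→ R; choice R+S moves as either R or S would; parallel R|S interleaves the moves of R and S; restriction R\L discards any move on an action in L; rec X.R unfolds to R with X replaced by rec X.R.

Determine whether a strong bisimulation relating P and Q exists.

bisimilar

LTS(P): 7 reachable states
  s0 = b.(b.0\{a} | a.b.0) has moves -b-> s1
  s1 = b.0\{a} | a.b.0 has moves -a-> s2, -b-> s3
  s2 = b.0\{a} | b.0 has moves -b-> s4, -b-> s5
  s3 = 0\{a} | a.b.0 has moves -a-> s4
  s4 = 0\{a} | b.0 has moves -b-> s6
  s5 = b.0\{a} | 0 has moves -b-> s6
  s6 = 0\{a} | 0 has moves ·
LTS(Q): 7 reachable states
  t0 = b.(b.0\{a} | a.b.0 + 0) has moves -b-> t1
  t1 = b.0\{a} | a.b.0 + 0 has moves -a-> t2, -b-> t3
  t2 = b.0\{a} | b.0 has moves -b-> t4, -b-> t5
  t3 = 0\{a} | a.b.0 has moves -a-> t4
  t4 = 0\{a} | b.0 has moves -b-> t6
  t5 = b.0\{a} | 0 has moves -b-> t6
  t6 = 0\{a} | 0 has moves ·
Coarsest stable partition (strong bisimilarity classes):
  B0 = {s0, t0}
  B1 = {s1, t1}
  B2 = {s3, t3}
  B3 = {s4, s5, t4, t5}
  B4 = {s6, t6}
  B5 = {s2, t2}
s0 ∈ B0, t0 ∈ B0 → same block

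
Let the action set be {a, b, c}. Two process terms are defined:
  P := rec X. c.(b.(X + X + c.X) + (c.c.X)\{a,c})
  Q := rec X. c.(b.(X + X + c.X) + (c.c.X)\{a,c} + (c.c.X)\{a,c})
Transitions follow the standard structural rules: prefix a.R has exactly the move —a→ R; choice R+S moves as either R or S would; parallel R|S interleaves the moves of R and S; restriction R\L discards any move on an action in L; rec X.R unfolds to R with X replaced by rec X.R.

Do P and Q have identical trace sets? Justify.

traces(P) = traces(Q)

P's transition system — 3 states:
  m0 = rec X. c.(b.(X + X + c.X) + (c.c.X)\{a,c}) | -c-> m1
  m1 = b.((rec X. c.(b.(X + X + c.X) + (c.c.X)\{a,c})) + (rec X. c.(b.(X + X + c.X) + (c.c.X)\{a,c})) + c.(rec X. c.(b.(X + X + c.X) + (c.c.X)\{a,c}))) + (c.c.(rec X. c.(b.(X + X + c.X) + (c.c.X)\{a,c})))\{a,c} | -b-> m2
  m2 = (rec X. c.(b.(X + X + c.X) + (c.c.X)\{a,c})) + (rec X. c.(b.(X + X + c.X) + (c.c.X)\{a,c})) + c.(rec X. c.(b.(X + X + c.X) + (c.c.X)\{a,c})) | -c-> m0, -c-> m1
Q's transition system — 3 states:
  n0 = rec X. c.(b.(X + X + c.X) + (c.c.X)\{a,c} + (c.c.X)\{a,c}) | -c-> n1
  n1 = b.((rec X. c.(b.(X + X + c.X) + (c.c.X)\{a,c} + (c.c.X)\{a,c})) + (rec X. c.(b.(X + X + c.X) + (c.c.X)\{a,c} + (c.c.X)\{a,c})) + c.(rec X. c.(b.(X + X + c.X) + (c.c.X)\{a,c} + (c.c.X)\{a,c}))) + (c.c.(rec X. c.(b.(X + X + c.X) + (c.c.X)\{a,c} + (c.c.X)\{a,c})))\{a,c} + (c.c.(rec X. c.(b.(X + X + c.X) + (c.c.X)\{a,c} + (c.c.X)\{a,c})))\{a,c} | -b-> n2
  n2 = (rec X. c.(b.(X + X + c.X) + (c.c.X)\{a,c} + (c.c.X)\{a,c})) + (rec X. c.(b.(X + X + c.X) + (c.c.X)\{a,c} + (c.c.X)\{a,c})) + c.(rec X. c.(b.(X + X + c.X) + (c.c.X)\{a,c} + (c.c.X)\{a,c})) | -c-> n0, -c-> n1
Bisimilarity quotient blocks:
  B0 = {m0, n0}
  B1 = {m1, n1}
  B2 = {m2, n2}
m0 ∈ B0, n0 ∈ B0 → same block
Bisimilar ⇒ trace-equivalent.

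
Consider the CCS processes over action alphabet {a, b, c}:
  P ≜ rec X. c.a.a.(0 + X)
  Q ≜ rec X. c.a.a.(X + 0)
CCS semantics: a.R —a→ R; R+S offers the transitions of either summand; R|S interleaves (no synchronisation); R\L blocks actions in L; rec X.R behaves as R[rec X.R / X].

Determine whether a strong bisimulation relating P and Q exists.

P ~ Q

Reachable graph of P (4 states):
  u0 = rec X. c.a.a.(0 + X) → --c--▸ u1
  u1 = a.a.(0 + (rec X. c.a.a.(0 + X))) → --a--▸ u2
  u2 = a.(0 + (rec X. c.a.a.(0 + X))) → --a--▸ u3
  u3 = 0 + (rec X. c.a.a.(0 + X)) → --c--▸ u1
Reachable graph of Q (4 states):
  v0 = rec X. c.a.a.(X + 0) → --c--▸ v1
  v1 = a.a.((rec X. c.a.a.(X + 0)) + 0) → --a--▸ v2
  v2 = a.((rec X. c.a.a.(X + 0)) + 0) → --a--▸ v3
  v3 = (rec X. c.a.a.(X + 0)) + 0 → --c--▸ v1
Bisimilarity quotient blocks:
  B0 = {u0, u3, v0, v3}
  B1 = {u1, v1}
  B2 = {u2, v2}
u0 ∈ B0, v0 ∈ B0 → same block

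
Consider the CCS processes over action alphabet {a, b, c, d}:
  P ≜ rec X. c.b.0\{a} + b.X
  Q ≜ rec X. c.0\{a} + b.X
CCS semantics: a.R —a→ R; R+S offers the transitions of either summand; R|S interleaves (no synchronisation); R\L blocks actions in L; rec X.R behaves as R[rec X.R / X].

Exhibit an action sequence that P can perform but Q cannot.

cb

LTS(P): 3 reachable states
  p0 = rec X. c.b.0\{a} + b.X has moves ··b··> p0, ··c··> p1
  p1 = b.0\{a} has moves ··b··> p2
  p2 = 0\{a} has moves (no moves)
LTS(Q): 2 reachable states
  q0 = rec X. c.0\{a} + b.X has moves ··b··> q0, ··c··> q1
  q1 = 0\{a} has moves (no moves)
Run σ = ⟨cb⟩ on P: start {p0}
  [1] c ⇒ {p1}
  [2] b ⇒ {p2}
  ✓ P
Run σ = ⟨cb⟩ on Q: start {q0}
  [1] c ⇒ {q1}
  [2] b ⇒ ∅  — Q cannot continue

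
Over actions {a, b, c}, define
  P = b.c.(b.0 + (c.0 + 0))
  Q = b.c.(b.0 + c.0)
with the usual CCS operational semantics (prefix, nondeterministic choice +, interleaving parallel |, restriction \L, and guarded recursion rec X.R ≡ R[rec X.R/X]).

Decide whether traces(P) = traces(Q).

trace-equivalent

Reachable graph of P (4 states):
  s0 = b.c.(b.0 + (c.0 + 0)) | -b-> s1
  s1 = c.(b.0 + (c.0 + 0)) | -c-> s2
  s2 = b.0 + (c.0 + 0) | -b-> s3, -c-> s3
  s3 = 0 | (no moves)
Reachable graph of Q (4 states):
  t0 = b.c.(b.0 + c.0) | -b-> t1
  t1 = c.(b.0 + c.0) | -c-> t2
  t2 = b.0 + c.0 | -b-> t3, -c-> t3
  t3 = 0 | (no moves)
Bisimilarity quotient blocks:
  B0 = {s0, t0}
  B1 = {s1, t1}
  B2 = {s2, t2}
  B3 = {s3, t3}
s0 ∈ B0, t0 ∈ B0 → same block
Bisimilar ⇒ trace-equivalent.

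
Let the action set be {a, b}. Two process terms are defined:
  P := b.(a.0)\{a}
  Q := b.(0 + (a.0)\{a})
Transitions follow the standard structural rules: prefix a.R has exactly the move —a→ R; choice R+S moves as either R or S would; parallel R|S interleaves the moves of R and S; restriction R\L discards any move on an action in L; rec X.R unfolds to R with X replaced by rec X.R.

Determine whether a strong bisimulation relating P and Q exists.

P ~ Q

P's transition system — 2 states:
  p0 = b.(a.0)\{a} ⊢ =b=> p1
  p1 = (a.0)\{a} ⊢ ·
Q's transition system — 2 states:
  q0 = b.(0 + (a.0)\{a}) ⊢ =b=> q1
  q1 = 0 + (a.0)\{a} ⊢ ·
Coarsest stable partition (strong bisimilarity classes):
  B0 = {p0, q0}
  B1 = {p1, q1}
p0 ∈ B0, q0 ∈ B0 → same block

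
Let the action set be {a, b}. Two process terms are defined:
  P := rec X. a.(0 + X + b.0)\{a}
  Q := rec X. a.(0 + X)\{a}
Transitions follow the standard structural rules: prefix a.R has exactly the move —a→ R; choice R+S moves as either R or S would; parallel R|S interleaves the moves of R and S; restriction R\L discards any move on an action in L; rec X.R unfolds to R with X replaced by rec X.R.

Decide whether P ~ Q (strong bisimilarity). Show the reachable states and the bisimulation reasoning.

P's transition system — 3 states:
  m0 = rec X. a.(0 + X + b.0)\{a} has moves --a--▸ m1
  m1 = (0 + (rec X. a.(0 + X + b.0)\{a}) + b.0)\{a} has moves --b--▸ m2
  m2 = 0\{a} has moves ·
Q's transition system — 2 states:
  n0 = rec X. a.(0 + X)\{a} has moves --a--▸ n1
  n1 = (0 + (rec X. a.(0 + X)\{a}))\{a} has moves ·
Partition-refinement fixed point:
  B0 = {m0}
  B1 = {m1}
  B2 = {m2, n1}
  B3 = {n0}
m0 ∈ B0, n0 ∈ B3 → different blocks

NO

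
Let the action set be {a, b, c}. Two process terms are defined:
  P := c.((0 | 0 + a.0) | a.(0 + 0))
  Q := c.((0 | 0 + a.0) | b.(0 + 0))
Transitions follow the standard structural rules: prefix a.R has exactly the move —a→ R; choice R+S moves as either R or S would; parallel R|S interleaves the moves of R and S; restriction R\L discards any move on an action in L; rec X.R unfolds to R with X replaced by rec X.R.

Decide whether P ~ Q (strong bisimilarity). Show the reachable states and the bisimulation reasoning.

NO

Reachable graph of P (5 states):
  m0 = c.((0 | 0 + a.0) | a.(0 + 0)) has moves --c--▸ m1
  m1 = (0 | 0 + a.0) | a.(0 + 0) has moves --a--▸ m2, --a--▸ m3
  m2 = (0 | 0 + a.0) | (0 + 0) has moves --a--▸ m4
  m3 = 0 | a.(0 + 0) has moves --a--▸ m4
  m4 = 0 | (0 + 0) has moves deadlocked
Reachable graph of Q (5 states):
  n0 = c.((0 | 0 + a.0) | b.(0 + 0)) has moves --c--▸ n1
  n1 = (0 | 0 + a.0) | b.(0 + 0) has moves --a--▸ n2, --b--▸ n3
  n2 = 0 | b.(0 + 0) has moves --b--▸ n4
  n3 = (0 | 0 + a.0) | (0 + 0) has moves --a--▸ n4
  n4 = 0 | (0 + 0) has moves deadlocked
Bisimilarity quotient blocks:
  B0 = {m0}
  B1 = {m1}
  B2 = {m2, m3, n3}
  B3 = {m4, n4}
  B4 = {n0}
  B5 = {n1}
  B6 = {n2}
m0 ∈ B0, n0 ∈ B4 → different blocks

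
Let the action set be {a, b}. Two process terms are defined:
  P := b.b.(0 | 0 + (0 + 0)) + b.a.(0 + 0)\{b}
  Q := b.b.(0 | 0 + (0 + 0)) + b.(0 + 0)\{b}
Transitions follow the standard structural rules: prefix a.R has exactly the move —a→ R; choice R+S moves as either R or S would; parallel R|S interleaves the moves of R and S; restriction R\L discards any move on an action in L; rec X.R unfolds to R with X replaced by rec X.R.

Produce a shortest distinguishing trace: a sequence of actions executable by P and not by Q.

ba

LTS(P): 5 reachable states
  s0 = b.b.(0 | 0 + (0 + 0)) + b.a.(0 + 0)\{b} has moves --b--▸ s1, --b--▸ s2
  s1 = a.(0 + 0)\{b} has moves --a--▸ s3
  s2 = b.(0 | 0 + (0 + 0)) has moves --b--▸ s4
  s3 = (0 + 0)\{b} has moves stopped
  s4 = 0 | 0 + (0 + 0) has moves stopped
LTS(Q): 4 reachable states
  t0 = b.b.(0 | 0 + (0 + 0)) + b.(0 + 0)\{b} has moves --b--▸ t1, --b--▸ t2
  t1 = (0 + 0)\{b} has moves stopped
  t2 = b.(0 | 0 + (0 + 0)) has moves --b--▸ t3
  t3 = 0 | 0 + (0 + 0) has moves stopped
Executing ba from P (initial set {s0}):
  after b @ step 1: {s1, s2}
  after a @ step 2: {s3}
  — P admits the full trace.
Executing ba from Q (initial set {t0}):
  after b @ step 1: {t1, t2}
  after a @ step 2: ∅  — Q cannot continue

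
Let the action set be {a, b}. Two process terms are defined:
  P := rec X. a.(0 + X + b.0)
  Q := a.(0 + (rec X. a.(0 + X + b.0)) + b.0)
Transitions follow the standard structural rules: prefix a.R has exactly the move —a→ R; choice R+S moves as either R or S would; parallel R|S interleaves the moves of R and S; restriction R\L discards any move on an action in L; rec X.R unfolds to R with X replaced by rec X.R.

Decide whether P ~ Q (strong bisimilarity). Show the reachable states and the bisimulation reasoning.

Reachable graph of P (3 states):
  m0 = rec X. a.(0 + X + b.0) ⊢ —a→ m1
  m1 = 0 + (rec X. a.(0 + X + b.0)) + b.0 ⊢ —a→ m1, —b→ m2
  m2 = 0 ⊢ ·
Reachable graph of Q (3 states):
  n0 = a.(0 + (rec X. a.(0 + X + b.0)) + b.0) ⊢ —a→ n1
  n1 = 0 + (rec X. a.(0 + X + b.0)) + b.0 ⊢ —a→ n1, —b→ n2
  n2 = 0 ⊢ ·
Coarsest stable partition (strong bisimilarity classes):
  B0 = {m0, n0}
  B1 = {m1, n1}
  B2 = {m2, n2}
m0 ∈ B0, n0 ∈ B0 → same block

P ~ Q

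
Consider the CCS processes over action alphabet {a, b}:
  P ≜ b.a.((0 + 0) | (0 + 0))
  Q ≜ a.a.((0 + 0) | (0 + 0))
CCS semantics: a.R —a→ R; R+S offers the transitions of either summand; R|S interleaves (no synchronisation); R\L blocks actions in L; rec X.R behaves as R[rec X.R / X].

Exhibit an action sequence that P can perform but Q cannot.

b

Reachable graph of P (3 states):
  s0 = b.a.((0 + 0) | (0 + 0)) → =b=> s1
  s1 = a.((0 + 0) | (0 + 0)) → =a=> s2
  s2 = (0 + 0) | (0 + 0) → (no moves)
Reachable graph of Q (3 states):
  t0 = a.a.((0 + 0) | (0 + 0)) → =a=> t1
  t1 = a.((0 + 0) | (0 + 0)) → =a=> t2
  t2 = (0 + 0) | (0 + 0) → (no moves)
Run σ = ⟨b⟩ on P: start {s0}
  [1] b ⇒ {s1}
  — P admits the full trace.
Run σ = ⟨b⟩ on Q: start {t0}
  [1] b ⇒ ∅ (Q stuck)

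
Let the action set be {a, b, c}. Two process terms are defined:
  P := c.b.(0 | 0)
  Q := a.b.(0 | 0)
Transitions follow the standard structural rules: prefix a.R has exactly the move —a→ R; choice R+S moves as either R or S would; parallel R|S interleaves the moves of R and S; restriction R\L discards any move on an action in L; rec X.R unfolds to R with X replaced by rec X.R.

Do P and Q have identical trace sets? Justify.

Reachable graph of P (3 states):
  m0 = c.b.(0 | 0) :: --c--▸ m1
  m1 = b.(0 | 0) :: --b--▸ m2
  m2 = 0 | 0 :: deadlocked
Reachable graph of Q (3 states):
  n0 = a.b.(0 | 0) :: --a--▸ n1
  n1 = b.(0 | 0) :: --b--▸ n2
  n2 = 0 | 0 :: deadlocked
Run σ = ⟨c⟩ on P: start {m0}
  step 1 (c): {m1}
  P completes σ.
Run σ = ⟨c⟩ on Q: start {n0}
  step 1 (c): ∅  — Q cannot continue

NO — witness ⟨c⟩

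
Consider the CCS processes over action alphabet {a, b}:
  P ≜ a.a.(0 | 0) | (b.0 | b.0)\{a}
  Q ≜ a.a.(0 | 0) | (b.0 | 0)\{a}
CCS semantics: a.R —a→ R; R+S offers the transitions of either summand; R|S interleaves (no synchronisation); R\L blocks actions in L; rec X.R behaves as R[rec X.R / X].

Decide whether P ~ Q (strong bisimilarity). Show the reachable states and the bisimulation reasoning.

LTS(P): 12 reachable states
  p0 = a.a.(0 | 0) | (b.0 | b.0)\{a} → ··a··> p1, ··b··> p2, ··b··> p3
  p1 = a.(0 | 0) | (b.0 | b.0)\{a} → ··a··> p4, ··b··> p5, ··b··> p6
  p2 = a.a.(0 | 0) | (0 | b.0)\{a} → ··a··> p5, ··b··> p7
  p3 = a.a.(0 | 0) | (b.0 | 0)\{a} → ··a··> p6, ··b··> p7
  p4 = 0 | 0 | (b.0 | b.0)\{a} → ··b··> p8, ··b··> p9
  p5 = a.(0 | 0) | (0 | b.0)\{a} → ··a··> p8, ··b··> p10
  p6 = a.(0 | 0) | (b.0 | 0)\{a} → ··a··> p9, ··b··> p10
  p7 = a.a.(0 | 0) | (0 | 0)\{a} → ··a··> p10
  p8 = 0 | 0 | (0 | b.0)\{a} → ··b··> p11
  p9 = 0 | 0 | (b.0 | 0)\{a} → ··b··> p11
  p10 = a.(0 | 0) | (0 | 0)\{a} → ··a··> p11
  p11 = 0 | 0 | (0 | 0)\{a} → stopped
LTS(Q): 6 reachable states
  q0 = a.a.(0 | 0) | (b.0 | 0)\{a} → ··a··> q1, ··b··> q2
  q1 = a.(0 | 0) | (b.0 | 0)\{a} → ··a··> q3, ··b··> q4
  q2 = a.a.(0 | 0) | (0 | 0)\{a} → ··a··> q4
  q3 = 0 | 0 | (b.0 | 0)\{a} → ··b··> q5
  q4 = a.(0 | 0) | (0 | 0)\{a} → ··a··> q5
  q5 = 0 | 0 | (0 | 0)\{a} → stopped
Coarsest stable partition (strong bisimilarity classes):
  B0 = {p0}
  B1 = {p2, p3, q0}
  B2 = {p5, p6, q1}
  B3 = {p8, p9, q3}
  B4 = {p11, q5}
  B5 = {p10, q4}
  B6 = {p7, q2}
  B7 = {p1}
  B8 = {p4}
p0 ∈ B0, q0 ∈ B1 → different blocks

NO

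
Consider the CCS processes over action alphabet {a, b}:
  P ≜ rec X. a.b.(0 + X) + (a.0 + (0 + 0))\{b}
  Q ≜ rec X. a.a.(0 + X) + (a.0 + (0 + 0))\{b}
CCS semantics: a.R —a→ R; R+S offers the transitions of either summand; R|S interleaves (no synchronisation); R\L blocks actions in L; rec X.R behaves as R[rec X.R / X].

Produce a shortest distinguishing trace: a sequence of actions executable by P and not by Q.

LTS(P): 4 reachable states
  p0 = rec X. a.b.(0 + X) + (a.0 + (0 + 0))\{b} ⊢ —a→ p1, —a→ p2
  p1 = 0\{b} ⊢ (no moves)
  p2 = b.(0 + (rec X. a.b.(0 + X) + (a.0 + (0 + 0))\{b})) ⊢ —b→ p3
  p3 = 0 + (rec X. a.b.(0 + X) + (a.0 + (0 + 0))\{b}) ⊢ —a→ p1, —a→ p2
LTS(Q): 4 reachable states
  q0 = rec X. a.a.(0 + X) + (a.0 + (0 + 0))\{b} ⊢ —a→ q1, —a→ q2
  q1 = 0\{b} ⊢ (no moves)
  q2 = a.(0 + (rec X. a.a.(0 + X) + (a.0 + (0 + 0))\{b})) ⊢ —a→ q3
  q3 = 0 + (rec X. a.a.(0 + X) + (a.0 + (0 + 0))\{b}) ⊢ —a→ q1, —a→ q2
Run σ = ⟨ab⟩ on P: start {p0}
  [1] a ⇒ {p1, p2}
  [2] b ⇒ {p3}
  P completes σ.
Run σ = ⟨ab⟩ on Q: start {q0}
  [1] a ⇒ {q1, q2}
  [2] b ⇒ ∅  — Q cannot continue

ab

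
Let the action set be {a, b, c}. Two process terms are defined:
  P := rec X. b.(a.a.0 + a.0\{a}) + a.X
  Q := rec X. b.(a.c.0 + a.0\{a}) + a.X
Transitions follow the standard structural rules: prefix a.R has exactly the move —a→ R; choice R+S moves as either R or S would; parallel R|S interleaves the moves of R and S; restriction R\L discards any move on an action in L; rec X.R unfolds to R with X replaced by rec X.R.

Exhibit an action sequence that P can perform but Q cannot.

P's transition system — 5 states:
  s0 = rec X. b.(a.a.0 + a.0\{a}) + a.X | ··a··> s0, ··b··> s1
  s1 = a.a.0 + a.0\{a} | ··a··> s2, ··a··> s3
  s2 = 0\{a} | ·
  s3 = a.0 | ··a··> s4
  s4 = 0 | ·
Q's transition system — 5 states:
  t0 = rec X. b.(a.c.0 + a.0\{a}) + a.X | ··a··> t0, ··b··> t1
  t1 = a.c.0 + a.0\{a} | ··a··> t2, ··a··> t3
  t2 = 0\{a} | ·
  t3 = c.0 | ··c··> t4
  t4 = 0 | ·
Executing baa from P (initial set {s0}):
  [1] b ⇒ {s1}
  [2] a ⇒ {s2, s3}
  [3] a ⇒ {s4}
  — P admits the full trace.
Executing baa from Q (initial set {t0}):
  [1] b ⇒ {t1}
  [2] a ⇒ {t2, t3}
  [3] a ⇒ no successor for Q

baa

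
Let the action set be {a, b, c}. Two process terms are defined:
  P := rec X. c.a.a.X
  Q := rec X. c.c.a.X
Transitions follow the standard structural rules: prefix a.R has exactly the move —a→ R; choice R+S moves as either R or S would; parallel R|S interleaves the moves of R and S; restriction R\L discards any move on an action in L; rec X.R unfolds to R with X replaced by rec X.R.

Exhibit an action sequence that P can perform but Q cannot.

ca

LTS(P): 3 reachable states
  u0 = rec X. c.a.a.X → —c→ u1
  u1 = a.a.(rec X. c.a.a.X) → —a→ u2
  u2 = a.(rec X. c.a.a.X) → —a→ u0
LTS(Q): 3 reachable states
  v0 = rec X. c.c.a.X → —c→ v1
  v1 = c.a.(rec X. c.c.a.X) → —c→ v2
  v2 = a.(rec X. c.c.a.X) → —a→ v0
Executing ca from P (initial set {u0}):
  step 1 (c): {u1}
  step 2 (a): {u2}
  P completes σ.
Executing ca from Q (initial set {v0}):
  step 1 (c): {v1}
  step 2 (a): ∅ (Q stuck)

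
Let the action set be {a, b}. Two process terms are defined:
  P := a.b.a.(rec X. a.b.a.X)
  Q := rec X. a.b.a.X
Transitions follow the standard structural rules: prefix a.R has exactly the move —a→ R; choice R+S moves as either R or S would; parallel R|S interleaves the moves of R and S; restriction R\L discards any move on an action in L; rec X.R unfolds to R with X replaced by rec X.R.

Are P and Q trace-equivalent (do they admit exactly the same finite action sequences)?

Reachable graph of P (4 states):
  p0 = a.b.a.(rec X. a.b.a.X) :: --a--▸ p1
  p1 = b.a.(rec X. a.b.a.X) :: --b--▸ p2
  p2 = a.(rec X. a.b.a.X) :: --a--▸ p3
  p3 = rec X. a.b.a.X :: --a--▸ p1
Reachable graph of Q (3 states):
  q0 = rec X. a.b.a.X :: --a--▸ q1
  q1 = b.a.(rec X. a.b.a.X) :: --b--▸ q2
  q2 = a.(rec X. a.b.a.X) :: --a--▸ q0
Partition-refinement fixed point:
  B0 = {p0, p3, q0}
  B1 = {p1, q1}
  B2 = {p2, q2}
p0 ∈ B0, q0 ∈ B0 → same block
Bisimilar ⇒ trace-equivalent.

traces(P) = traces(Q)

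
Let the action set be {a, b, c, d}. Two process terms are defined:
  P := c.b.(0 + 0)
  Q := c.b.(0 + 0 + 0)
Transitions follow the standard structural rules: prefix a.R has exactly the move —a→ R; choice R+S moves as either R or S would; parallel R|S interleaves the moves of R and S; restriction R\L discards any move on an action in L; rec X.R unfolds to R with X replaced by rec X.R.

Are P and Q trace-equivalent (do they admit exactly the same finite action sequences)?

Reachable graph of P (3 states):
  p0 = c.b.(0 + 0) has moves -c-> p1
  p1 = b.(0 + 0) has moves -b-> p2
  p2 = 0 + 0 has moves ∅
Reachable graph of Q (3 states):
  q0 = c.b.(0 + 0 + 0) has moves -c-> q1
  q1 = b.(0 + 0 + 0) has moves -b-> q2
  q2 = 0 + 0 + 0 has moves ∅
Bisimilarity quotient blocks:
  B0 = {p0, q0}
  B1 = {p1, q1}
  B2 = {p2, q2}
p0 ∈ B0, q0 ∈ B0 → same block
Bisimilar ⇒ trace-equivalent.

YES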